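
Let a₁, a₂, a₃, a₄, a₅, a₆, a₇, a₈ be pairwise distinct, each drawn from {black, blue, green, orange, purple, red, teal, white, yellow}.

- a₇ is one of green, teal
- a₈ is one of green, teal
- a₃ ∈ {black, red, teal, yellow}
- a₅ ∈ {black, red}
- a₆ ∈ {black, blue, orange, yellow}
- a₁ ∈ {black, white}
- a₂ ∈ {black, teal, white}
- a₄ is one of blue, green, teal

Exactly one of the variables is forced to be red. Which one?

The 8 variables together cover exactly {black, blue, green, orange, red, teal, white, yellow} — 8 values for 8 variables — and orange appears only in a₆'s list, so a₆ = orange.
The 7 still-open variables draw from only 7 values {black, blue, green, red, teal, white, yellow}, so each is used; only a₄ can be blue, hence a₄ = blue.
The 6 still-open variables draw from only 6 values {black, green, red, teal, white, yellow}, so each is used; only a₃ can be yellow, hence a₃ = yellow.
Among the 5 still-open variables, red fits only a₅ (and all 5 values in {black, green, red, teal, white} must be used), so a₅ = red.

a₅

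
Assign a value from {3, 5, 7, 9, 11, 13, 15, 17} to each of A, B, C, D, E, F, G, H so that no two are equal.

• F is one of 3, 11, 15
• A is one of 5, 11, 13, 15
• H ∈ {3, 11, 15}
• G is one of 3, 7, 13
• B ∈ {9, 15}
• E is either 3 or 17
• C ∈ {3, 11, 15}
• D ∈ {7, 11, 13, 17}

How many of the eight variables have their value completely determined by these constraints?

3

Among the 8 variables, 5 fits only A (and all 8 values in {3, 5, 7, 9, 11, 13, 15, 17} must be used), so A = 5.
The 7 still-open variables draw from only 7 values {3, 7, 9, 11, 13, 15, 17}, so each is used; only B can be 9, hence B = 9.
C, F, H share exactly the 3 values {3, 11, 15}; by pigeonhole those values go to them, so strike 3, 11, 15 from D, E, G.
E must be 17 (only option left). Eliminate 17 elsewhere: D.
Determined: A=5, B=9, E=17. The other variables each still have more than one consistent value. That makes 3.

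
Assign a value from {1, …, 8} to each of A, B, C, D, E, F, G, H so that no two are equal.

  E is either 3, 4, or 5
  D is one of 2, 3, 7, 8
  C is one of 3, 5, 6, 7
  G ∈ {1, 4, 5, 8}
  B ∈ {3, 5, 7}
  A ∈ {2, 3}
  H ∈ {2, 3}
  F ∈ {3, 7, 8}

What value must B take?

5

The 8 variables draw from only 8 values {1, 2, 3, 4, 5, 6, 7, 8}, so each is used; only G can be 1, hence G = 1.
The 7 still-open variables together cover exactly {2, 3, 4, 5, 6, 7, 8} — 7 values for 7 variables — and 4 appears only in E's list, so E = 4.
Among the 6 still-open variables, 6 fits only C (and all 6 values in {2, 3, 5, 6, 7, 8} must be used), so C = 6.
Among the 5 still-open variables, 5 fits only B (and all 5 values in {2, 3, 5, 7, 8} must be used), so B = 5.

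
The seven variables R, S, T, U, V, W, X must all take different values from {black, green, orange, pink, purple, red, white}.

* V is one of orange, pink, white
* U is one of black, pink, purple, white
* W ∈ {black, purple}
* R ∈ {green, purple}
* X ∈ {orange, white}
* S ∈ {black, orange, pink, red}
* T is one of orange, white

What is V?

pink

Among the 7 variables, green fits only R (and all 7 values in {black, green, orange, pink, purple, red, white} must be used), so R = green.
The 6 still-open variables together cover exactly {black, orange, pink, purple, red, white} — 6 values for 6 variables — and red appears only in S's list, so S = red.
T and X share exactly the 2 values {orange, white}; by pigeonhole those values go to them, so strike orange, white from U, V.
So V = pink.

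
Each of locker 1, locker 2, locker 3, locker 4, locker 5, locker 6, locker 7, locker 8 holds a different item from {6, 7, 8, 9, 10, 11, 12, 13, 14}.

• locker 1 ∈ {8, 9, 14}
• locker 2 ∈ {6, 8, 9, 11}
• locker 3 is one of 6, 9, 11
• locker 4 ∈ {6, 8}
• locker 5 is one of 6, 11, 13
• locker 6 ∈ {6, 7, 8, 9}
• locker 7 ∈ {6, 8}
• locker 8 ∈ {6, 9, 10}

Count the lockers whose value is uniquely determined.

4

The 8 variables together cover exactly {6, 7, 8, 9, 10, 11, 13, 14} — 8 values for 8 variables — and 7 appears only in locker 6's list, so locker 6 = 7.
The 7 still-open variables draw from only 7 values {6, 8, 9, 10, 11, 13, 14}, so each is used; only locker 8 can be 10, hence locker 8 = 10.
The 6 still-open variables draw from only 6 values {6, 8, 9, 11, 13, 14}, so each is used; only locker 5 can be 13, hence locker 5 = 13.
The 5 still-open variables together cover exactly {6, 8, 9, 11, 14} — 5 values for 5 variables — and 14 appears only in locker 1's list, so locker 1 = 14.
The 2 variables locker 4 and locker 7 are confined to {6, 8}, which locks those values in; drop them from locker 2, locker 3.
Determined: locker 1=14, locker 5=13, locker 6=7, locker 8=10. The other lockers each still have more than one consistent value. That makes 4.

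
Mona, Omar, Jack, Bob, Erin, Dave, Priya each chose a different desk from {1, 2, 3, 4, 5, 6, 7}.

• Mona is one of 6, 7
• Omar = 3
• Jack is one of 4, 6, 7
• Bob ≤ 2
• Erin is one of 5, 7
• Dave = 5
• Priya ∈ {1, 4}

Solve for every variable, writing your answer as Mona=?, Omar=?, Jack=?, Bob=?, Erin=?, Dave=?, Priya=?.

Mona=6, Omar=3, Jack=4, Bob=2, Erin=7, Dave=5, Priya=1

Omar's domain is down to {3}, so Omar = 3.
Dave's domain is down to {5}, so Dave = 5. So Erin can't be 5.
That leaves Erin = 7. Remove 7 from Mona, Jack.
Mona has just one choice, so Mona = 6. Eliminate 6 elsewhere: Jack.
Jack has just one choice, so Jack = 4. Eliminate 4 elsewhere: Priya.
Priya has just one choice, so Priya = 1. Remove 1 from Bob.
Bob's domain is down to {2}, so Bob = 2.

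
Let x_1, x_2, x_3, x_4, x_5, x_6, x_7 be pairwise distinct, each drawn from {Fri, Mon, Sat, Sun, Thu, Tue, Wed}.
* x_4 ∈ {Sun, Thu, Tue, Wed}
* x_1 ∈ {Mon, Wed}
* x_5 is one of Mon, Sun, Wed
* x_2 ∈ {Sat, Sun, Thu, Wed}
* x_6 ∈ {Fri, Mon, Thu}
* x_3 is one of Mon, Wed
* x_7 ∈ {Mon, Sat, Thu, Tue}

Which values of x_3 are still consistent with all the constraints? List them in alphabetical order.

Mon, Wed

Among the 7 variables, Fri fits only x_6 (and all 7 values in {Fri, Mon, Sat, Sun, Thu, Tue, Wed} must be used), so x_6 = Fri.
x_1 and x_3 share exactly the 2 values {Mon, Wed}; by pigeonhole those values go to them, so strike Mon, Wed from x_2, x_4, x_5, x_7.
x_5 must be Sun (only option left). Strike Sun from x_2, x_4.
No further eliminations apply; x_3 can still be any of Mon, Wed.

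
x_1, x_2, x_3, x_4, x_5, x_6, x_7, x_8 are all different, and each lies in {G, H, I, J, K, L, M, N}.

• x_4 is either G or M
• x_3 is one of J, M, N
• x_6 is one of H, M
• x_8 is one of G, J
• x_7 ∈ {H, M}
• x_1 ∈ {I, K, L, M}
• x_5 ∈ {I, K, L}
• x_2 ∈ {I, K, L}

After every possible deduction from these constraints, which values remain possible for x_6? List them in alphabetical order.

Among the 8 variables, N fits only x_3 (and all 8 values in {G, H, I, J, K, L, M, N} must be used), so x_3 = N.
The 7 still-open variables together cover exactly {G, H, I, J, K, L, M} — 7 values for 7 variables — and J appears only in x_8's list, so x_8 = J.
The 6 still-open variables draw from only 6 values {G, H, I, K, L, M}, so each is used; only x_4 can be G, hence x_4 = G.
x_6 and x_7 share exactly the 2 values {H, M}; by pigeonhole those values go to them, so strike H, M from x_1.
No further eliminations apply; x_6 can still be any of H, M.

H, M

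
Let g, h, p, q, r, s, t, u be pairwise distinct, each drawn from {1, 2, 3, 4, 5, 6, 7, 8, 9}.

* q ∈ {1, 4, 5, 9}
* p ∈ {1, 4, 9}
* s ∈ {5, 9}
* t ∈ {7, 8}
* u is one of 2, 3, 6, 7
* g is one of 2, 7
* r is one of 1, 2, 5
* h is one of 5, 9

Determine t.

8

h and s share exactly the 2 values {5, 9}; by pigeonhole those values go to them, so strike 5, 9 from p, q, r.
p and q between them cover only {1, 4} — a naked pair. Remove those values from r.
That leaves r = 2. Eliminate 2 elsewhere: g, u.
g must be 7 (only option left). So t, u can't be 7.
So t = 8.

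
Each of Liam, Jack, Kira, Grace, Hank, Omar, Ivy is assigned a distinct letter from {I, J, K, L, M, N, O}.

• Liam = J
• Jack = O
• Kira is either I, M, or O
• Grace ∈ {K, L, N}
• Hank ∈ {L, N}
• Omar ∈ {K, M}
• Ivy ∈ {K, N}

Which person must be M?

Liam must be J (only option left).
That leaves Jack = O. Eliminate O elsewhere: Kira.
The 5 still-open variables draw from only 5 values {I, K, L, M, N}, so each is used; only Kira can be I, hence Kira = I.
The 4 still-open variables draw from only 4 values {K, L, M, N}, so each is used; only Omar can be M, hence Omar = M.

Omar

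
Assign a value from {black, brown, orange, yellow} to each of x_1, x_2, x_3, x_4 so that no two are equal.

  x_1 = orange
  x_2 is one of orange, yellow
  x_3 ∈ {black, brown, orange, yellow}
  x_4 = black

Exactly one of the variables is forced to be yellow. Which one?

x_2

x_1 has just one choice, so x_1 = orange. Strike orange from x_2, x_3.
So yellow goes to x_2.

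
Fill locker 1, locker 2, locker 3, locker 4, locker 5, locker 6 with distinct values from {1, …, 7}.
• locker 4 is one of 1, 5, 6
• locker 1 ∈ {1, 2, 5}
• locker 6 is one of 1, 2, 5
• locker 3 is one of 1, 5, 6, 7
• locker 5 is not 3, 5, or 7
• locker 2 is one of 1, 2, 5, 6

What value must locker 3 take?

Among the 6 variables, 4 fits only locker 5 (and all 6 values in {1, 2, 4, 5, 6, 7} must be used), so locker 5 = 4.
The 5 still-open variables together cover exactly {1, 2, 5, 6, 7} — 5 values for 5 variables — and 7 appears only in locker 3's list, so locker 3 = 7.

7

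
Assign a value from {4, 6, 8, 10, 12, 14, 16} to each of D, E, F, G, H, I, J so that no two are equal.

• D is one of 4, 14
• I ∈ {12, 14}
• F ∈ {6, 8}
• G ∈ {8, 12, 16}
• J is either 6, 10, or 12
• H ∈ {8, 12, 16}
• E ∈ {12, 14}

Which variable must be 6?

The 7 variables together cover exactly {4, 6, 8, 10, 12, 14, 16} — 7 values for 7 variables — and 4 appears only in D's list, so D = 4.
The 6 still-open variables together cover exactly {6, 8, 10, 12, 14, 16} — 6 values for 6 variables — and 10 appears only in J's list, so J = 10.
The 5 still-open variables together cover exactly {6, 8, 12, 14, 16} — 5 values for 5 variables — and 6 appears only in F's list, so F = 6.

F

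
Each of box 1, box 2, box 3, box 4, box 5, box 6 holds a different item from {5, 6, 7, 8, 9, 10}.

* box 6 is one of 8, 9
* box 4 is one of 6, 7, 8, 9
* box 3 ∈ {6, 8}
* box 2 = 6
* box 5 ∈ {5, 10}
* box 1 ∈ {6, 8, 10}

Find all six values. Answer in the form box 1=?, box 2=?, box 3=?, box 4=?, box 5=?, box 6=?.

box 2 has just one choice, so box 2 = 6. Remove 6 from box 1, box 3, box 4.
box 3 has just one choice, so box 3 = 8. Remove 8 from box 1, box 4, box 6.
box 6 has just one choice, so box 6 = 9. Remove 9 from box 4.
box 1's domain is down to {10}, so box 1 = 10. Eliminate 10 elsewhere: box 5.
box 4's domain is down to {7}, so box 4 = 7.
box 5 has just one choice, so box 5 = 5.

box 1=10, box 2=6, box 3=8, box 4=7, box 5=5, box 6=9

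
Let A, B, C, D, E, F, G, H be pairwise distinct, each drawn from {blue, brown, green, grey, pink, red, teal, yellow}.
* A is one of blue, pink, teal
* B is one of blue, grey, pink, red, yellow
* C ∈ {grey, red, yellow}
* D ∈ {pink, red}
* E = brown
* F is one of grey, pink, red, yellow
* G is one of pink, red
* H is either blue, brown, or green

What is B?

blue

E has just one choice, so E = brown. Remove brown from H.
Among the 7 still-open variables, green fits only H (and all 7 values in {blue, green, grey, pink, red, teal, yellow} must be used), so H = green.
The 6 still-open variables draw from only 6 values {blue, grey, pink, red, teal, yellow}, so each is used; only A can be teal, hence A = teal.
The 5 still-open variables draw from only 5 values {blue, grey, pink, red, yellow}, so each is used; only B can be blue, hence B = blue.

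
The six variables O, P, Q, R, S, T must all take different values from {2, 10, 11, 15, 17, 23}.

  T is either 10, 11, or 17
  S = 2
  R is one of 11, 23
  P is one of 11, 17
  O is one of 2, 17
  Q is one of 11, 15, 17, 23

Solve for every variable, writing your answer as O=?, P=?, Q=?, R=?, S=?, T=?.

S's domain is down to {2}, so S = 2. Strike 2 from O.
That leaves O = 17. Strike 17 from P, Q, T.
That leaves P = 11. Strike 11 from Q, R, T.
R has just one choice, so R = 23. Remove 23 from Q.
T has just one choice, so T = 10.
That leaves Q = 15.

O=17, P=11, Q=15, R=23, S=2, T=10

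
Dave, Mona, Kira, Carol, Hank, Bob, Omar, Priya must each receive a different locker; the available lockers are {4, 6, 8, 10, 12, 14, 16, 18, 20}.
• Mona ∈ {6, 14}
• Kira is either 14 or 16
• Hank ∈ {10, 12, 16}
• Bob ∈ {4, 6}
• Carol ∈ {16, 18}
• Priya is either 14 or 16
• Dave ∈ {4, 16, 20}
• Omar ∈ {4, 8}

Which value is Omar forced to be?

8

Kira and Priya between them cover only {14, 16} — a naked pair. Remove those values from Dave, Mona, Carol, Hank.
Mona must be 6 (only option left). Strike 6 from Bob.
Carol has just one choice, so Carol = 18.
Bob's domain is down to {4}, so Bob = 4. Remove 4 from Dave, Omar.
So Omar = 8.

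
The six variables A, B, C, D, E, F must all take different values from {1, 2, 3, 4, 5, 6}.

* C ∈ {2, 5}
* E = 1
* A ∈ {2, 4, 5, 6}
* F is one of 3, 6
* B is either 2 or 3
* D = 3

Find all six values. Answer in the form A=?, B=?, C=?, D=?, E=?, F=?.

A=4, B=2, C=5, D=3, E=1, F=6

D has just one choice, so D = 3. Strike 3 from B, F.
E's domain is down to {1}, so E = 1.
That leaves F = 6. Strike 6 from A.
B must be 2 (only option left). So A, C can't be 2.
C must be 5 (only option left). Eliminate 5 elsewhere: A.
A must be 4 (only option left).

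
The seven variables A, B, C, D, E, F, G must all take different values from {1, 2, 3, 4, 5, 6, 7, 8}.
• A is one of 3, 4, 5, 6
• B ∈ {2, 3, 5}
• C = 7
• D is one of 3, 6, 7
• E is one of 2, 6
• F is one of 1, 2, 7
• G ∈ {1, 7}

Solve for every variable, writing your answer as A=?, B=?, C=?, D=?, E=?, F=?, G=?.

C has just one choice, so C = 7. Remove 7 from D, F, G.
That leaves G = 1. So F can't be 1.
That leaves F = 2. Strike 2 from B, E.
E has just one choice, so E = 6. So A, D can't be 6.
D's domain is down to {3}, so D = 3. So A, B can't be 3.
B must be 5 (only option left). Remove 5 from A.
A must be 4 (only option left).

A=4, B=5, C=7, D=3, E=6, F=2, G=1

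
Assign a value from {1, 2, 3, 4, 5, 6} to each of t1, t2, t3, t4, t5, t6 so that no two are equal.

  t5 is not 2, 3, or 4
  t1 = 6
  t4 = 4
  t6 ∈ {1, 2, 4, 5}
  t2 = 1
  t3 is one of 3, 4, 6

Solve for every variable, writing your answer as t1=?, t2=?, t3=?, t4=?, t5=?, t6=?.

t1=6, t2=1, t3=3, t4=4, t5=5, t6=2

t1 has just one choice, so t1 = 6. Eliminate 6 elsewhere: t3, t5.
t2 must be 1 (only option left). Remove 1 from t5, t6.
t4 has just one choice, so t4 = 4. Remove 4 from t3, t6.
t5's domain is down to {5}, so t5 = 5. Eliminate 5 elsewhere: t6.
That leaves t6 = 2.
t3 has just one choice, so t3 = 3.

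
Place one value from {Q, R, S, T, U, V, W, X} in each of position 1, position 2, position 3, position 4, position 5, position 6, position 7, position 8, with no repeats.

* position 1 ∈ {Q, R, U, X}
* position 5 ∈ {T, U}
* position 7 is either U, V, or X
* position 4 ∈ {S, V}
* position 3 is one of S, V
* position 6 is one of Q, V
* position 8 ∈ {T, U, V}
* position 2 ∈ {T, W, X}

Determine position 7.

The 8 variables together cover exactly {Q, R, S, T, U, V, W, X} — 8 values for 8 variables — and R appears only in position 1's list, so position 1 = R.
The 7 still-open variables draw from only 7 values {Q, S, T, U, V, W, X}, so each is used; only position 6 can be Q, hence position 6 = Q.
The 6 still-open variables together cover exactly {S, T, U, V, W, X} — 6 values for 6 variables — and W appears only in position 2's list, so position 2 = W.
Among the 5 still-open variables, X fits only position 7 (and all 5 values in {S, T, U, V, X} must be used), so position 7 = X.

X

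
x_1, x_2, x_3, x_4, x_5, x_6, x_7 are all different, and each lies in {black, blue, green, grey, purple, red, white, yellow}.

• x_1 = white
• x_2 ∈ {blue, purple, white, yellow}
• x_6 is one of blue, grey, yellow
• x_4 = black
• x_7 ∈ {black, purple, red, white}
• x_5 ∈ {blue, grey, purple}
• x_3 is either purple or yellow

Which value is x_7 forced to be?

red

x_1 has just one choice, so x_1 = white. So x_2, x_7 can't be white.
That leaves x_4 = black. Eliminate black elsewhere: x_7.
Among the 5 still-open variables, red fits only x_7 (and all 5 values in {blue, grey, purple, red, yellow} must be used), so x_7 = red.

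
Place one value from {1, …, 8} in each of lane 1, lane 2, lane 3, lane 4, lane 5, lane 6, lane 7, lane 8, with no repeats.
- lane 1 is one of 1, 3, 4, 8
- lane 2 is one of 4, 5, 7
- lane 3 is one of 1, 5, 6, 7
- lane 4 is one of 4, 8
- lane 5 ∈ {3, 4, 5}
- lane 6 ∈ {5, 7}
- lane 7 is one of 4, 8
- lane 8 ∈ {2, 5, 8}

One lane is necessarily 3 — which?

lane 5

The 8 variables together cover exactly {1, 2, 3, 4, 5, 6, 7, 8} — 8 values for 8 variables — and 2 appears only in lane 8's list, so lane 8 = 2.
The 7 still-open variables draw from only 7 values {1, 3, 4, 5, 6, 7, 8}, so each is used; only lane 3 can be 6, hence lane 3 = 6.
The 6 still-open variables together cover exactly {1, 3, 4, 5, 7, 8} — 6 values for 6 variables — and 1 appears only in lane 1's list, so lane 1 = 1.
The 5 still-open variables together cover exactly {3, 4, 5, 7, 8} — 5 values for 5 variables — and 3 appears only in lane 5's list, so lane 5 = 3.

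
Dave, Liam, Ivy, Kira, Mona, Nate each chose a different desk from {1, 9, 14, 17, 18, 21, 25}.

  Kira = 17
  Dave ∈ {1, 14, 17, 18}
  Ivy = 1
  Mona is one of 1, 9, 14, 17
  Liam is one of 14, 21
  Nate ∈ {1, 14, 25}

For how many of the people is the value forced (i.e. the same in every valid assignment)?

2

Ivy must be 1 (only option left). Remove 1 from Dave, Mona, Nate.
Kira's domain is down to {17}, so Kira = 17. So Dave, Mona can't be 17.
Determined: Ivy=1, Kira=17. The other people each still have more than one consistent value. That makes 2.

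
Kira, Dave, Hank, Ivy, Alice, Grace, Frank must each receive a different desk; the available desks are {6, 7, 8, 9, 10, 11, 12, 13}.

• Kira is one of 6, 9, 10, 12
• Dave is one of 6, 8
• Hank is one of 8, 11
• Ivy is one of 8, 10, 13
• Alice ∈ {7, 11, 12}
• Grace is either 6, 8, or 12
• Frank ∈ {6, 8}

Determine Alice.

Dave and Frank between them cover only {6, 8} — a naked pair. Remove those values from Kira, Hank, Ivy, Grace.
Hank's domain is down to {11}, so Hank = 11. Eliminate 11 elsewhere: Alice.
Grace must be 12 (only option left). Strike 12 from Kira, Alice.
So Alice = 7.

7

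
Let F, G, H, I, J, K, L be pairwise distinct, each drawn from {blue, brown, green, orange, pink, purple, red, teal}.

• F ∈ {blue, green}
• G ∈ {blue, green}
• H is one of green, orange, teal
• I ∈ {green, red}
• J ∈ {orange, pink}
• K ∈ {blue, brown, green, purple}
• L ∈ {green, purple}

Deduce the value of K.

The 2 variables F and G are confined to {blue, green}, which locks those values in; drop them from H, I, K, L.
I must be red (only option left).
L has just one choice, so L = purple. Remove purple from K.
So K = brown.

brown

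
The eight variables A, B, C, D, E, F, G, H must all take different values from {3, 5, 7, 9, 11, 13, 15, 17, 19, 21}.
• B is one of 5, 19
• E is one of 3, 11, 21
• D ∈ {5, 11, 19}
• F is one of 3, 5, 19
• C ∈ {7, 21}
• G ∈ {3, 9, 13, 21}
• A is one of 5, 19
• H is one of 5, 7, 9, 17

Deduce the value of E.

21

The 2 variables A and B are confined to {5, 19}, which locks those values in; drop them from D, F, H.
That leaves D = 11. Remove 11 from E.
That leaves F = 3. Eliminate 3 elsewhere: E, G.
So E = 21.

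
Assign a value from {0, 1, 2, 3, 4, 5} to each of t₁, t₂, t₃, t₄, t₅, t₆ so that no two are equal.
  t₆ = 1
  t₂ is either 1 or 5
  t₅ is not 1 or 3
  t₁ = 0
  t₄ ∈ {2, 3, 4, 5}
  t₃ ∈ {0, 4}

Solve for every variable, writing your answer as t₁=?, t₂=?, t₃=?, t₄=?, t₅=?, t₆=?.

t₁=0, t₂=5, t₃=4, t₄=3, t₅=2, t₆=1

t₁'s domain is down to {0}, so t₁ = 0. Eliminate 0 elsewhere: t₃, t₅.
That leaves t₃ = 4. Remove 4 from t₄, t₅.
That leaves t₆ = 1. So t₂ can't be 1.
t₂'s domain is down to {5}, so t₂ = 5. Eliminate 5 elsewhere: t₄, t₅.
t₅ has just one choice, so t₅ = 2. Remove 2 from t₄.
t₄ has just one choice, so t₄ = 3.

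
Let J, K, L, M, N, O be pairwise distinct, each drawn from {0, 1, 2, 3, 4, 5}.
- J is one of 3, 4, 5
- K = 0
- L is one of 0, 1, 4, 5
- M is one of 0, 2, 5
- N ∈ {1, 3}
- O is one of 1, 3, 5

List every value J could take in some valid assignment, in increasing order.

K must be 0 (only option left). Eliminate 0 elsewhere: L, M.
Among the 5 still-open variables, 2 fits only M (and all 5 values in {1, 2, 3, 4, 5} must be used), so M = 2.
No further eliminations apply; J can still be any of 3, 4, 5.

3, 4, 5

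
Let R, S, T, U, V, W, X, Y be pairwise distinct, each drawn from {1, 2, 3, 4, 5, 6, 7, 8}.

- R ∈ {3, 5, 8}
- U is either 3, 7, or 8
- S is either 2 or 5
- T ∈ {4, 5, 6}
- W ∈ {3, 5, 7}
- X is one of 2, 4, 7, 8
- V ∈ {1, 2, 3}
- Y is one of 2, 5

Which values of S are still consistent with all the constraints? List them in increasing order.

2, 5

The 8 variables draw from only 8 values {1, 2, 3, 4, 5, 6, 7, 8}, so each is used; only V can be 1, hence V = 1.
The 7 still-open variables draw from only 7 values {2, 3, 4, 5, 6, 7, 8}, so each is used; only T can be 6, hence T = 6.
The 6 still-open variables together cover exactly {2, 3, 4, 5, 7, 8} — 6 values for 6 variables — and 4 appears only in X's list, so X = 4.
S and Y share exactly the 2 values {2, 5}; by pigeonhole those values go to them, so strike 2, 5 from R, W.
No further eliminations apply; S can still be any of 2, 5.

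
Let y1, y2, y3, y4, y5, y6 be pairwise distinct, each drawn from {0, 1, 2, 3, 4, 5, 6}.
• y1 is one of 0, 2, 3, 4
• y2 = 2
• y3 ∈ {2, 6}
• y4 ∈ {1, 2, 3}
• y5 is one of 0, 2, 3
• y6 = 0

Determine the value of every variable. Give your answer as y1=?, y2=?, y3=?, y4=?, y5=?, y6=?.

y1=4, y2=2, y3=6, y4=1, y5=3, y6=0

y2's domain is down to {2}, so y2 = 2. Eliminate 2 elsewhere: y1, y3, y4, y5.
y3's domain is down to {6}, so y3 = 6.
y6's domain is down to {0}, so y6 = 0. Remove 0 from y1, y5.
y5's domain is down to {3}, so y5 = 3. Eliminate 3 elsewhere: y1, y4.
That leaves y1 = 4.
y4 must be 1 (only option left).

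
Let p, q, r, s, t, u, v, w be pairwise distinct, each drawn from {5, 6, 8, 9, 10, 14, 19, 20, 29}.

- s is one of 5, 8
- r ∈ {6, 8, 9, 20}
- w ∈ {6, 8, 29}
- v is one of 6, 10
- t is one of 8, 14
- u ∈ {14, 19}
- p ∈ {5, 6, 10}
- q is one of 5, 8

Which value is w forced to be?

29

The 2 variables q and s are confined to {5, 8}, which locks those values in; drop them from p, r, t, w.
t must be 14 (only option left). Remove 14 from u.
u must be 19 (only option left).
The 2 variables p and v are confined to {6, 10}, which locks those values in; drop them from r, w.
So w = 29.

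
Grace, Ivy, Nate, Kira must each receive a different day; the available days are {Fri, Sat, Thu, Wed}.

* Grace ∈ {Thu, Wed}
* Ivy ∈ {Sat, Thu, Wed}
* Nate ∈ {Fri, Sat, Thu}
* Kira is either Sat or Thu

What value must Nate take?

The 4 variables draw from only 4 values {Fri, Sat, Thu, Wed}, so each is used; only Nate can be Fri, hence Nate = Fri.

Fri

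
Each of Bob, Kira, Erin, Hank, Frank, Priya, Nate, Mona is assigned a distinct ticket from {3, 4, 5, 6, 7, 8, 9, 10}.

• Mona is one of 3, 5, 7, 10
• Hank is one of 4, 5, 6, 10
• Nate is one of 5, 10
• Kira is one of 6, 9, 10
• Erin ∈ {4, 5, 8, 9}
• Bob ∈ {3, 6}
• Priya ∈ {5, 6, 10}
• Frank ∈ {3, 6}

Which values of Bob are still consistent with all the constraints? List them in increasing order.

The 8 variables together cover exactly {3, 4, 5, 6, 7, 8, 9, 10} — 8 values for 8 variables — and 7 appears only in Mona's list, so Mona = 7.
The 7 still-open variables together cover exactly {3, 4, 5, 6, 8, 9, 10} — 7 values for 7 variables — and 8 appears only in Erin's list, so Erin = 8.
Among the 6 still-open variables, 4 fits only Hank (and all 6 values in {3, 4, 5, 6, 9, 10} must be used), so Hank = 4.
The 5 still-open variables together cover exactly {3, 5, 6, 9, 10} — 5 values for 5 variables — and 9 appears only in Kira's list, so Kira = 9.
Bob and Frank between them cover only {3, 6} — a naked pair. Remove those values from Priya.
No further eliminations apply; Bob can still be any of 3, 6.

3, 6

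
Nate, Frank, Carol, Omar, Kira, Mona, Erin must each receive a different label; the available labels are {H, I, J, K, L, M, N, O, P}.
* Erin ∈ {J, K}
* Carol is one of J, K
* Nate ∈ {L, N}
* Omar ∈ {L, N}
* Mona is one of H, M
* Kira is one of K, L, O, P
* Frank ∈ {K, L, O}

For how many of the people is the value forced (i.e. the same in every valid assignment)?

Nate and Omar between them cover only {L, N} — a naked pair. Remove those values from Frank, Kira.
The 2 variables Carol and Erin are confined to {J, K}, which locks those values in; drop them from Frank, Kira.
Frank has just one choice, so Frank = O. Strike O from Kira.
Kira has just one choice, so Kira = P.
Determined: Frank=O, Kira=P. The other people each still have more than one consistent value. That makes 2.

2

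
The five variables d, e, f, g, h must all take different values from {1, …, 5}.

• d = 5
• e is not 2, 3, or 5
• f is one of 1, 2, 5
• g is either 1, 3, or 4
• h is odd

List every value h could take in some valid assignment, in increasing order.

d's domain is down to {5}, so d = 5. So f, h can't be 5.
The 4 still-open variables together cover exactly {1, 2, 3, 4} — 4 values for 4 variables — and 2 appears only in f's list, so f = 2.
No further eliminations apply; h can still be any of 1, 3.

1, 3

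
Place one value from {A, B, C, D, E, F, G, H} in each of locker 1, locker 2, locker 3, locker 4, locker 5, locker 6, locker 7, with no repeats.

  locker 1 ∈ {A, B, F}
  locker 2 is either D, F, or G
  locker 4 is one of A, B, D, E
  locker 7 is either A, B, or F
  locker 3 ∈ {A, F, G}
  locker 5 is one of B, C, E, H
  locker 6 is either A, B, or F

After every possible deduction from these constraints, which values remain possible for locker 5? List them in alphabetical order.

locker 1, locker 6, locker 7 between them cover only {A, B, F} — a naked triple. Remove those values from locker 2, locker 3, locker 4, locker 5.
That leaves locker 3 = G. Strike G from locker 2.
locker 2 has just one choice, so locker 2 = D. Eliminate D elsewhere: locker 4.
That leaves locker 4 = E. Eliminate E elsewhere: locker 5.
No further eliminations apply; locker 5 can still be any of C, H.

C, H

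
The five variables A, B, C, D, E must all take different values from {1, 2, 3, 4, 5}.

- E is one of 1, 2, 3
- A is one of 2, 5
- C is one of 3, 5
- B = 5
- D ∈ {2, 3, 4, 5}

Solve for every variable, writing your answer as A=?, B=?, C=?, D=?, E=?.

A=2, B=5, C=3, D=4, E=1

B's domain is down to {5}, so B = 5. So A, C, D can't be 5.
C's domain is down to {3}, so C = 3. Remove 3 from D, E.
A's domain is down to {2}, so A = 2. So D, E can't be 2.
D has just one choice, so D = 4.
E has just one choice, so E = 1.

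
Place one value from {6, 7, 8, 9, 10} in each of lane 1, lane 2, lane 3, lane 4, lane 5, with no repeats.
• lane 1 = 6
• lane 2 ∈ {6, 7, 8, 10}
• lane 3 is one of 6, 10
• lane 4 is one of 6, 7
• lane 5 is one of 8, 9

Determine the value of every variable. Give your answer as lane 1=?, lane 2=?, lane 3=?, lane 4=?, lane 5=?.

lane 1=6, lane 2=8, lane 3=10, lane 4=7, lane 5=9

lane 1's domain is down to {6}, so lane 1 = 6. Remove 6 from lane 2, lane 3, lane 4.
lane 3 must be 10 (only option left). Remove 10 from lane 2.
lane 4 must be 7 (only option left). Eliminate 7 elsewhere: lane 2.
lane 2's domain is down to {8}, so lane 2 = 8. Strike 8 from lane 5.
That leaves lane 5 = 9.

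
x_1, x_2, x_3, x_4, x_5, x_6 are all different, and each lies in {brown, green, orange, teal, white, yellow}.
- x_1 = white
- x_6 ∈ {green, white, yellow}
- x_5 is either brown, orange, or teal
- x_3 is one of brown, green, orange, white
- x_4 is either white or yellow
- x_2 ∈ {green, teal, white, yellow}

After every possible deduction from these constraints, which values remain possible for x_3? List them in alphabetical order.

brown, orange

x_1's domain is down to {white}, so x_1 = white. Eliminate white elsewhere: x_2, x_3, x_4, x_6.
x_4 must be yellow (only option left). Strike yellow from x_2, x_6.
That leaves x_6 = green. Remove green from x_2, x_3.
x_2 has just one choice, so x_2 = teal. So x_5 can't be teal.
No further eliminations apply; x_3 can still be any of brown, orange.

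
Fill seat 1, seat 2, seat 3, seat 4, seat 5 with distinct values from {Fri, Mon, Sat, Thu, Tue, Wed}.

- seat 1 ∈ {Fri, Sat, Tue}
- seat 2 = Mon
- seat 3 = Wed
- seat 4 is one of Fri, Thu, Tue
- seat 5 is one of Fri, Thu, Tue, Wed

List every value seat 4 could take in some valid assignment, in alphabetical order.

seat 2 must be Mon (only option left).
seat 3 has just one choice, so seat 3 = Wed. Eliminate Wed elsewhere: seat 5.
No further eliminations apply; seat 4 can still be any of Fri, Thu, Tue.

Fri, Thu, Tue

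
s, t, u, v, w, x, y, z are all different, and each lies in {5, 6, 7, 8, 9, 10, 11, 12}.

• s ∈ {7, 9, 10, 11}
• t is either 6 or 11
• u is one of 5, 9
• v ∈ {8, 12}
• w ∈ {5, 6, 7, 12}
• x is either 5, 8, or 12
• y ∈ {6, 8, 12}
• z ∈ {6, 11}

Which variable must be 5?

The 8 variables together cover exactly {5, 6, 7, 8, 9, 10, 11, 12} — 8 values for 8 variables — and 10 appears only in s's list, so s = 10.
The 7 still-open variables draw from only 7 values {5, 6, 7, 8, 9, 11, 12}, so each is used; only w can be 7, hence w = 7.
The 6 still-open variables together cover exactly {5, 6, 8, 9, 11, 12} — 6 values for 6 variables — and 9 appears only in u's list, so u = 9.
The 5 still-open variables draw from only 5 values {5, 6, 8, 11, 12}, so each is used; only x can be 5, hence x = 5.

x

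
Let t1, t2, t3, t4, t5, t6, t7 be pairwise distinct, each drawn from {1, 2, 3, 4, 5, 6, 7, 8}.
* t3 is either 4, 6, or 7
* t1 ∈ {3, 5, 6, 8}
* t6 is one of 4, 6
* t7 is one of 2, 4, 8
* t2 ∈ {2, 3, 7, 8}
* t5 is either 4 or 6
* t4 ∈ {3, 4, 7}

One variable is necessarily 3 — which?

The 7 variables draw from only 7 values {2, 3, 4, 5, 6, 7, 8}, so each is used; only t1 can be 5, hence t1 = 5.
The 2 variables t5 and t6 are confined to {4, 6}, which locks those values in; drop them from t3, t4, t7.
t3 must be 7 (only option left). So t2, t4 can't be 7.

t4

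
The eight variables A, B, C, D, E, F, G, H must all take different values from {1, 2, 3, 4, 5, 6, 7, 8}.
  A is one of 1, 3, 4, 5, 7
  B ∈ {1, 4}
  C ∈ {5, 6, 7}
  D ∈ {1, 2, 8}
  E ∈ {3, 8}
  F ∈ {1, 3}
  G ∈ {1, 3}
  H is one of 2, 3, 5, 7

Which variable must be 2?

D

Among the 8 variables, 6 fits only C (and all 8 values in {1, 2, 3, 4, 5, 6, 7, 8} must be used), so C = 6.
F and G share exactly the 2 values {1, 3}; by pigeonhole those values go to them, so strike 1, 3 from A, B, D, E, H.
That leaves B = 4. Eliminate 4 elsewhere: A.
E's domain is down to {8}, so E = 8. Eliminate 8 elsewhere: D.
So 2 goes to D.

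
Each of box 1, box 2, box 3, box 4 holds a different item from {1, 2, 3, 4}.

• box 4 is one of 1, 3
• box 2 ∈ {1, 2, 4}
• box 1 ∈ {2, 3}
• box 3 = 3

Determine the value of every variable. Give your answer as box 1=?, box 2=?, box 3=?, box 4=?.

box 1=2, box 2=4, box 3=3, box 4=1

box 3 must be 3 (only option left). So box 1, box 4 can't be 3.
box 4's domain is down to {1}, so box 4 = 1. Remove 1 from box 2.
box 1's domain is down to {2}, so box 1 = 2. Remove 2 from box 2.
box 2's domain is down to {4}, so box 2 = 4.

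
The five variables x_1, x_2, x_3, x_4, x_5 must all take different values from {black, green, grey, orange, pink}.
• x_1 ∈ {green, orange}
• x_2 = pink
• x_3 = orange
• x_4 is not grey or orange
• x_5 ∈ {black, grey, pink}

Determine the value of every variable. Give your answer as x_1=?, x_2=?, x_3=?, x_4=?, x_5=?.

x_2's domain is down to {pink}, so x_2 = pink. Remove pink from x_4, x_5.
That leaves x_3 = orange. Strike orange from x_1.
x_1's domain is down to {green}, so x_1 = green. Strike green from x_4.
x_4 must be black (only option left). Remove black from x_5.
x_5 has just one choice, so x_5 = grey.

x_1=green, x_2=pink, x_3=orange, x_4=black, x_5=grey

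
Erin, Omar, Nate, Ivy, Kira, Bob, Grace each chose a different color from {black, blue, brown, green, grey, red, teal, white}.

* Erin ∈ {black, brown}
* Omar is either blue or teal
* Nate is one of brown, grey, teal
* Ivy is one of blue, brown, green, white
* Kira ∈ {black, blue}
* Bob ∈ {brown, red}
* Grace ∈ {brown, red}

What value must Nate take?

grey

The 2 variables Bob and Grace are confined to {brown, red}, which locks those values in; drop them from Erin, Nate, Ivy.
Erin has just one choice, so Erin = black. So Kira can't be black.
That leaves Kira = blue. So Omar, Ivy can't be blue.
Omar's domain is down to {teal}, so Omar = teal. So Nate can't be teal.
So Nate = grey.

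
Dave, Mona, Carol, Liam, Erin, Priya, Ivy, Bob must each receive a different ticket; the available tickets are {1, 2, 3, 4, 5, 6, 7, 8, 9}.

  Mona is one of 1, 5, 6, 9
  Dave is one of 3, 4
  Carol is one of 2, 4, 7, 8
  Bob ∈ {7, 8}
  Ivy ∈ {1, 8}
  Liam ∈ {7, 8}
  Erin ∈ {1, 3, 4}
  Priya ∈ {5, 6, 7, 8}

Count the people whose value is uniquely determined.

The 2 variables Liam and Bob are confined to {7, 8}, which locks those values in; drop them from Carol, Priya, Ivy.
Ivy's domain is down to {1}, so Ivy = 1. Remove 1 from Mona, Erin.
Dave and Erin share exactly the 2 values {3, 4}; by pigeonhole those values go to them, so strike 3, 4 from Carol.
That leaves Carol = 2.
Determined: Carol=2, Ivy=1. The other people each still have more than one consistent value. That makes 2.

2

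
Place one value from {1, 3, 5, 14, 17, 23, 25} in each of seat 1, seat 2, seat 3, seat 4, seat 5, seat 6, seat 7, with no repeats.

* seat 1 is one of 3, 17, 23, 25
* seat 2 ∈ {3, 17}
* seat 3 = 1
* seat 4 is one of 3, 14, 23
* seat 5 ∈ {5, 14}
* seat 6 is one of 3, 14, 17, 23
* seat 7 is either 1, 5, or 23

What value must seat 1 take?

seat 3's domain is down to {1}, so seat 3 = 1. Eliminate 1 elsewhere: seat 7.
Among the 6 still-open variables, 25 fits only seat 1 (and all 6 values in {3, 5, 14, 17, 23, 25} must be used), so seat 1 = 25.

25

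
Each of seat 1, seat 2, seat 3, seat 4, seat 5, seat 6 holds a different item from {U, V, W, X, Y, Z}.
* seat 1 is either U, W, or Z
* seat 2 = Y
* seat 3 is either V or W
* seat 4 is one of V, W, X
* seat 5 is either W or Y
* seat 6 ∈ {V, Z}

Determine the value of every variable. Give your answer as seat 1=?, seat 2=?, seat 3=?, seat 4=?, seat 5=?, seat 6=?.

seat 2 has just one choice, so seat 2 = Y. Strike Y from seat 5.
seat 5 has just one choice, so seat 5 = W. Remove W from seat 1, seat 3, seat 4.
seat 3 has just one choice, so seat 3 = V. Strike V from seat 4, seat 6.
That leaves seat 4 = X.
seat 6 must be Z (only option left). Strike Z from seat 1.
seat 1 must be U (only option left).

seat 1=U, seat 2=Y, seat 3=V, seat 4=X, seat 5=W, seat 6=Z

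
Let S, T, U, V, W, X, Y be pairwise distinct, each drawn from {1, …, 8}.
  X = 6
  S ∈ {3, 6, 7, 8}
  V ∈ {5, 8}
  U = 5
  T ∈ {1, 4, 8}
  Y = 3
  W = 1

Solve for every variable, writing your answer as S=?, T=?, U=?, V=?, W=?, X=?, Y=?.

S=7, T=4, U=5, V=8, W=1, X=6, Y=3

U's domain is down to {5}, so U = 5. Remove 5 from V.
V's domain is down to {8}, so V = 8. So S, T can't be 8.
That leaves W = 1. So T can't be 1.
X has just one choice, so X = 6. Eliminate 6 elsewhere: S.
That leaves Y = 3. So S can't be 3.
S must be 7 (only option left).
That leaves T = 4.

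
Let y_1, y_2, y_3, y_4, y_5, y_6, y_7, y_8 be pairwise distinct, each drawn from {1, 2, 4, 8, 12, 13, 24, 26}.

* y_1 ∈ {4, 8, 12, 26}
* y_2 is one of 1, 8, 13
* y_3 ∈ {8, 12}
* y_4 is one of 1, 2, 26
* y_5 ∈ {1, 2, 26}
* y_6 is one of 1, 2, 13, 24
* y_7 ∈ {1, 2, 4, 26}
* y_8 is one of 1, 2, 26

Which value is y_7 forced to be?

Among the 8 variables, 24 fits only y_6 (and all 8 values in {1, 2, 4, 8, 12, 13, 24, 26} must be used), so y_6 = 24.
The 7 still-open variables together cover exactly {1, 2, 4, 8, 12, 13, 26} — 7 values for 7 variables — and 13 appears only in y_2's list, so y_2 = 13.
y_4, y_5, y_8 share exactly the 3 values {1, 2, 26}; by pigeonhole those values go to them, so strike 1, 2, 26 from y_1, y_7.
So y_7 = 4.

4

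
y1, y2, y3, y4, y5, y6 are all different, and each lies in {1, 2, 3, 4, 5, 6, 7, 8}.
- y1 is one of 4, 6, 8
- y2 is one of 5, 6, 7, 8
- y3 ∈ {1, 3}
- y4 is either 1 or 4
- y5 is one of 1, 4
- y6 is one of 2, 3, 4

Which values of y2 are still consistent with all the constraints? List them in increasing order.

5, 6, 7, 8

y4 and y5 between them cover only {1, 4} — a naked pair. Remove those values from y1, y3, y6.
y3's domain is down to {3}, so y3 = 3. So y6 can't be 3.
y6 has just one choice, so y6 = 2.
No further eliminations apply; y2 can still be any of 5, 6, 7, 8.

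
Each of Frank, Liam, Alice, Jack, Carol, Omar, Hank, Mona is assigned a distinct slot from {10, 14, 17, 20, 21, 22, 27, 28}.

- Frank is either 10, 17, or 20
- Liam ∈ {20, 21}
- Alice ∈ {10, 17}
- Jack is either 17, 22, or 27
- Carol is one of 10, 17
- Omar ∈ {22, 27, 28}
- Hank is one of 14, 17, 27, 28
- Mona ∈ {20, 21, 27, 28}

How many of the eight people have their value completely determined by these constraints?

3

Among the 8 variables, 14 fits only Hank (and all 8 values in {10, 14, 17, 20, 21, 22, 27, 28} must be used), so Hank = 14.
Alice and Carol share exactly the 2 values {10, 17}; by pigeonhole those values go to them, so strike 10, 17 from Frank, Jack.
That leaves Frank = 20. Eliminate 20 elsewhere: Liam, Mona.
Liam has just one choice, so Liam = 21. Remove 21 from Mona.
Determined: Frank=20, Liam=21, Hank=14. The other people each still have more than one consistent value. That makes 3.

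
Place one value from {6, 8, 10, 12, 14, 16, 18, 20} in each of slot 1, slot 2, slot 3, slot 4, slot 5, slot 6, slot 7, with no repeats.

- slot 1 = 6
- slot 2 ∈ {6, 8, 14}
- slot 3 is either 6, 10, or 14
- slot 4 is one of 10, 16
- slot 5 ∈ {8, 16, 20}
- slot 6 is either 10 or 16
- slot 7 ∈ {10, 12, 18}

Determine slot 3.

slot 1 has just one choice, so slot 1 = 6. So slot 2, slot 3 can't be 6.
slot 4 and slot 6 between them cover only {10, 16} — a naked pair. Remove those values from slot 3, slot 5, slot 7.
So slot 3 = 14.

14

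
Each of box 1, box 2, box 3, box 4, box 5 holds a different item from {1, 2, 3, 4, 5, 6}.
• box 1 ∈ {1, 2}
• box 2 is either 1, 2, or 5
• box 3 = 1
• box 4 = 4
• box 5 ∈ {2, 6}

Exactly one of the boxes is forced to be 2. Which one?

box 3 must be 1 (only option left). So box 1, box 2 can't be 1.

box 1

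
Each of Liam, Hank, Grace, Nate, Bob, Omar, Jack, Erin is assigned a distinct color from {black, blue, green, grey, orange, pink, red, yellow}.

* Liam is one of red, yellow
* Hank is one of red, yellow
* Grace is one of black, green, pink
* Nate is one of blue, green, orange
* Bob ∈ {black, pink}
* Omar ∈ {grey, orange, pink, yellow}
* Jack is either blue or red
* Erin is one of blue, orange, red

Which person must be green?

The 8 variables together cover exactly {black, blue, green, grey, orange, pink, red, yellow} — 8 values for 8 variables — and grey appears only in Omar's list, so Omar = grey.
The 2 variables Liam and Hank are confined to {red, yellow}, which locks those values in; drop them from Jack, Erin.
Jack has just one choice, so Jack = blue. Eliminate blue elsewhere: Nate, Erin.
Erin must be orange (only option left). Eliminate orange elsewhere: Nate.
So green goes to Nate.

Nate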